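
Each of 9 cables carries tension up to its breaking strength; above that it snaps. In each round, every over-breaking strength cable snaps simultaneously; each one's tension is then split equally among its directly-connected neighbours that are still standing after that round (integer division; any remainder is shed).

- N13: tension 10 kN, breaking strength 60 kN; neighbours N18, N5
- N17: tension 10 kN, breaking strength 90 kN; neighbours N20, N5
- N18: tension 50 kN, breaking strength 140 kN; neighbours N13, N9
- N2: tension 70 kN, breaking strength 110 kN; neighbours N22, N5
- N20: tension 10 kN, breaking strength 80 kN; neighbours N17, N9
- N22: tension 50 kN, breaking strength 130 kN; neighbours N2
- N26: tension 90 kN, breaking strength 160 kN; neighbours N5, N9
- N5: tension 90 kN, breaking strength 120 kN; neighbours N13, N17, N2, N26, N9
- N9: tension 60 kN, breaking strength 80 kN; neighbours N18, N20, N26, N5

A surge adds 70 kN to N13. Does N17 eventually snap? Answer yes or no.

no

Round 1 — N13 at 80 > 60. N13 snaps.
  N13 sheds 80 kN to N18, N5: 40 each.
    N18: 50+40 = 90 ≤ 140
    N5: 90+40 = 130 > 120
Round 2 — N5 snaps.
  N5 sheds 130 kN to N17, N2, N26, N9: 32 each (2 lost).
    N17: 10+32 = 42 ≤ 90
    N2: 70+32 = 102 ≤ 110
    N26: 90+32 = 122 ≤ 160
    N9: 60+32 = 92 > 80
Round 3 — N9 snaps.
  N9 sheds 92 kN to N18, N20, N26: 30 each (2 lost).
    N18: 90+30 = 120 ≤ 140
    N20: 10+30 = 40 ≤ 80
    N26: 122+30 = 152 ≤ 160
No further breaks.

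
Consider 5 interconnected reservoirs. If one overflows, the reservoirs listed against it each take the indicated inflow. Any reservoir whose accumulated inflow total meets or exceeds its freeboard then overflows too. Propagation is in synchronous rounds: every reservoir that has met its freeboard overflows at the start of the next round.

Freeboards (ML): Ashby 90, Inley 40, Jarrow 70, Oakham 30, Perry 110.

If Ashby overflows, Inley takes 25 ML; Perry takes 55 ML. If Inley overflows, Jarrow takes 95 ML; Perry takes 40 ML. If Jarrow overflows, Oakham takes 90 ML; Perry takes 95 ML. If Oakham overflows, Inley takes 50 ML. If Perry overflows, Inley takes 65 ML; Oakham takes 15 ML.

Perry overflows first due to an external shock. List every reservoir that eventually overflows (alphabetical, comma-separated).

Round 1 — Perry overflows (initial).
  Inley: +65 → 65 ≥ 40
  Oakham: +15 → 15 < 30
Round 2 — Inley overflows.
  Jarrow: +95 → 95 ≥ 70
Round 3 — Jarrow overflows.
  Oakham: +90 → 105 ≥ 30
Round 4 — Oakham overflows.
No further overflows.

Inley, Jarrow, Oakham, Perry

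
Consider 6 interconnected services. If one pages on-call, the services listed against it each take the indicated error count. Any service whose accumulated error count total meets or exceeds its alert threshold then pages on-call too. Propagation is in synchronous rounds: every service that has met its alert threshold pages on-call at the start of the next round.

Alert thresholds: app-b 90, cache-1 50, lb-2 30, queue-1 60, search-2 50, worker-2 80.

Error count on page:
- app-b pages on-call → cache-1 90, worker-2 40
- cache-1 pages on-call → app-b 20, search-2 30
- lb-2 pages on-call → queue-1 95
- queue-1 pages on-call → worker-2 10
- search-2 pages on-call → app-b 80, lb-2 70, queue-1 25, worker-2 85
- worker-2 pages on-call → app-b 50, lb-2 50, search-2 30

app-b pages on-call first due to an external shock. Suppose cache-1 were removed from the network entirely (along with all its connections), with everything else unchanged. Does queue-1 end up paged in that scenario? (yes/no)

no

With cache-1 removed:
Round 1 — app-b pages on-call (initial).
  worker-2: +40 → 40 < 80
No further pages.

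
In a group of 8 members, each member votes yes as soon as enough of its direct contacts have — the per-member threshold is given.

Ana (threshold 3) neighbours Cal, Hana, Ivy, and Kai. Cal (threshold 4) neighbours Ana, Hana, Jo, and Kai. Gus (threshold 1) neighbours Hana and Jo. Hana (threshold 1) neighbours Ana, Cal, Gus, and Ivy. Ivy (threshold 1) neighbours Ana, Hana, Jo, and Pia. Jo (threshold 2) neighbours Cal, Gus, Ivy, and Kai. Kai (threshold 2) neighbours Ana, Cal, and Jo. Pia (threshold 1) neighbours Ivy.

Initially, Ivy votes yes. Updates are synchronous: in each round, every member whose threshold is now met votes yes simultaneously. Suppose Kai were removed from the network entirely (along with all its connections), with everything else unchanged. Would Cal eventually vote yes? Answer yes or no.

no

With Kai removed:
Round 1 — Ivy votes yes (initial).
Round 2 — checking thresholds:
  Ana: 1 of 3 neighbours < 3, below threshold.
  Hana: 1 of 4 neighbours ≥ 1, votes yes.
  Jo: 1 of 3 neighbours < 2, below threshold.
  Pia: 1 of 1 neighbours ≥ 1, votes yes.
Round 3 — checking thresholds:
  Ana: 2 of 3 neighbours < 3, below threshold.
  Cal: 1 of 3 neighbours < 4, below threshold.
  Gus: 1 of 2 neighbours ≥ 1, votes yes.
  Jo: 1 of 3 neighbours < 2, below threshold.
Round 4 — checking thresholds:
  Ana: 2 of 3 neighbours < 3, below threshold.
  Cal: 1 of 3 neighbours < 4, below threshold.
  Jo: 2 of 3 neighbours ≥ 2, votes yes.
Round 5 — no new yes votes; cascade stops.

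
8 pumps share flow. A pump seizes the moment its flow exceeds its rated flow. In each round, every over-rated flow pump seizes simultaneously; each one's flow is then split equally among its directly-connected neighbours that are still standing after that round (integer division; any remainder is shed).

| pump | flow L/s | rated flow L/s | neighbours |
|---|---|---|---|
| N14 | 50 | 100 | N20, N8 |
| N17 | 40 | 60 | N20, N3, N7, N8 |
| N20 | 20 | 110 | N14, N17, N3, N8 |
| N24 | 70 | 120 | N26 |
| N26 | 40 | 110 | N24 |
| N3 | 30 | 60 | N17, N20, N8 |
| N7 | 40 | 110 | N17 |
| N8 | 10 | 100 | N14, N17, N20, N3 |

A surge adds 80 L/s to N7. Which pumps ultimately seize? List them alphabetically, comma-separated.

Round 1 — N7 at 120 > 110. N7 seizes.
  N7 sheds 120 L/s to N17: 120 each.
    N17: 40+120 = 160 > 60
Round 2 — N17 seizes.
  N17 sheds 160 L/s to N20, N3, N8: 53 each (1 lost).
    N20: 20+53 = 73 ≤ 110
    N3: 30+53 = 83 > 60
    N8: 10+53 = 63 ≤ 100
Round 3 — N3 seizes.
  N3 sheds 83 L/s to N20, N8: 41 each (1 lost).
    N20: 73+41 = 114 > 110
    N8: 63+41 = 104 > 100
Round 4 — N20, N8 seize.
  N20 sheds 114 L/s to N14: 114 each.
    N14: 50+114 = 164 > 100
  N8 sheds 104 L/s to N14: 104 each.
    N14: 164+104 = 268 > 100
Round 5 — N14 seizes.
  N14 sheds 268 L/s: no online neighbours, lost.
No further seizures.

N14, N17, N20, N3, N7, N8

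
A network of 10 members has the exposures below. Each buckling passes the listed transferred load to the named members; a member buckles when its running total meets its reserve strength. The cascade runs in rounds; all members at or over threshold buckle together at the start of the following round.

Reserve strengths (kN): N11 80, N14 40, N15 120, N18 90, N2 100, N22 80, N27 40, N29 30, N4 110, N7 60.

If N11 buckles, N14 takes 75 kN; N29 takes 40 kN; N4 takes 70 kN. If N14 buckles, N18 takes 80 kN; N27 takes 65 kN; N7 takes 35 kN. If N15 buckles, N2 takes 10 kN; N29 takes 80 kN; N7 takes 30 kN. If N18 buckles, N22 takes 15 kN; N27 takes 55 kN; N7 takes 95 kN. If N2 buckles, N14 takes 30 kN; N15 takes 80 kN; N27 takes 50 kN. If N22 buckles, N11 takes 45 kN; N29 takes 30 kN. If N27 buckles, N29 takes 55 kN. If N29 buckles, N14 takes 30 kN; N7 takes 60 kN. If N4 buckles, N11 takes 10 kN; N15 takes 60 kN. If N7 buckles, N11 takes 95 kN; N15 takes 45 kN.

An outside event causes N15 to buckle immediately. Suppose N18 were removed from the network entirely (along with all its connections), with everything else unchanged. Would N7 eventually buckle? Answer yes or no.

With N18 removed:
Round 1 — N15 buckles (initial).
  N2: +10 → 10 < 100
  N29: +80 → 80 ≥ 30
  N7: +30 → 30 < 60
Round 2 — N29 buckles.
  N14: +30 → 30 < 40
  N7: +60 → 90 ≥ 60
Round 3 — N7 buckles.
  N11: +95 → 95 ≥ 80
Round 4 — N11 buckles.
  N14: +75 → 105 ≥ 40
  N4: +70 → 70 < 110
Round 5 — N14 buckles.
  N27: +65 → 65 ≥ 40
Round 6 — N27 buckles.
No further bucklings.

yes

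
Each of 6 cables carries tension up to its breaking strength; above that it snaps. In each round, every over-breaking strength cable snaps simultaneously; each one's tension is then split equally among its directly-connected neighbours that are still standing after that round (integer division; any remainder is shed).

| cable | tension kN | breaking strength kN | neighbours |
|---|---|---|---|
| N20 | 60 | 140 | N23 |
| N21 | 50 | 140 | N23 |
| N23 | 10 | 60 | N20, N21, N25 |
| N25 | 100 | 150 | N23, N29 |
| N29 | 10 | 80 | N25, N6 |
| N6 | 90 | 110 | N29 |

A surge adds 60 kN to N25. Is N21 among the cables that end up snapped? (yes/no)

no

Round 1 — N25 at 160 > 150. N25 snaps.
  N25 sheds 160 kN to N23, N29: 80 each.
    N23: 10+80 = 90 > 60
    N29: 10+80 = 90 > 80
Round 2 — N23, N29 snap.
  N23 sheds 90 kN to N20, N21: 45 each.
    N20: 60+45 = 105 ≤ 140
    N21: 50+45 = 95 ≤ 140
  N29 sheds 90 kN to N6: 90 each.
    N6: 90+90 = 180 > 110
Round 3 — N6 snaps.
  N6 sheds 180 kN: no online neighbours, lost.
No further breaks.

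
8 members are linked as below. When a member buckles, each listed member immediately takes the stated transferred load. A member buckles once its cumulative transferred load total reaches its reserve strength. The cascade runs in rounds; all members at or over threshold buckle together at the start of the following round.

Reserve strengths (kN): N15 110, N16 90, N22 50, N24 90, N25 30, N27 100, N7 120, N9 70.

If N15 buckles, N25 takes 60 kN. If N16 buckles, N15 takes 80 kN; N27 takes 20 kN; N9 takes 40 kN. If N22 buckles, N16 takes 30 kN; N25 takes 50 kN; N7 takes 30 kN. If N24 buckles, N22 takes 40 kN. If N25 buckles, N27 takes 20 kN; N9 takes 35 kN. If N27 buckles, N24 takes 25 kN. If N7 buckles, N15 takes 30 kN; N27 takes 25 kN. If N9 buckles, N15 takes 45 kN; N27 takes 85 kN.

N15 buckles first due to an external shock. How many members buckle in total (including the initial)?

2

Round 1 — N15 buckles (initial).
  N25: +60 → 60 ≥ 30
Round 2 — N25 buckles.
  N27: +20 → 20 < 100
  N9: +35 → 35 < 70
No further bucklings.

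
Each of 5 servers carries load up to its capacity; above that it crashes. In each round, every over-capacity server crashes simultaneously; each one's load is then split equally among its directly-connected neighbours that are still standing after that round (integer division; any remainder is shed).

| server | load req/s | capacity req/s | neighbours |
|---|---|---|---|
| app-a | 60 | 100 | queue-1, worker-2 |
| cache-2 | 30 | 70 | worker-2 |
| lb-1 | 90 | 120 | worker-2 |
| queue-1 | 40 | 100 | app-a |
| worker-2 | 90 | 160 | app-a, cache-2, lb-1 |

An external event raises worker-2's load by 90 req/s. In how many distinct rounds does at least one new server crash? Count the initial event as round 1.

Round 1 — worker-2 at 180 > 160. worker-2 crashes.
  worker-2 sheds 180 req/s to app-a, cache-2, lb-1: 60 each.
    app-a: 60+60 = 120 > 100
    cache-2: 30+60 = 90 > 70
    lb-1: 90+60 = 150 > 120
Round 2 — app-a, cache-2, lb-1 crash.
  app-a sheds 120 req/s to queue-1: 120 each.
    queue-1: 40+120 = 160 > 100
  cache-2 sheds 90 req/s: no online neighbours, lost.
  lb-1 sheds 150 req/s: no online neighbours, lost.
Round 3 — queue-1 crashes.
  queue-1 sheds 160 req/s: no online neighbours, lost.
No further crashes.

3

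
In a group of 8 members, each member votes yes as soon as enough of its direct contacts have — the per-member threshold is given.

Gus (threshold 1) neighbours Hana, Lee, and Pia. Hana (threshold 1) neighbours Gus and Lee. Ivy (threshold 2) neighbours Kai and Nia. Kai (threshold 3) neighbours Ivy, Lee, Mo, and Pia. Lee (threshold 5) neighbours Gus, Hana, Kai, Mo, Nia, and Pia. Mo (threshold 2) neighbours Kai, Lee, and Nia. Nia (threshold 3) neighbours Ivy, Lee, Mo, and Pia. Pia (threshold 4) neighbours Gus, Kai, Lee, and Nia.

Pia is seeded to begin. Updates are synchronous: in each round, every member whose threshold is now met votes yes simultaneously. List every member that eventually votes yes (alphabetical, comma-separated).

Gus, Hana, Pia

Round 1 — Pia votes yes (initial).
Round 2 — checking thresholds:
  Gus: 1 of 3 neighbours ≥ 1, votes yes.
  Kai: 1 of 4 neighbours < 3, below threshold.
  Lee: 1 of 6 neighbours < 5, below threshold.
  Nia: 1 of 4 neighbours < 3, below threshold.
Round 3 — checking thresholds:
  Hana: 1 of 2 neighbours ≥ 1, votes yes.
  Kai: 1 of 4 neighbours < 3, below threshold.
  Lee: 2 of 6 neighbours < 5, below threshold.
  Nia: 1 of 4 neighbours < 3, below threshold.
Round 4 — no new yes votes; cascade stops.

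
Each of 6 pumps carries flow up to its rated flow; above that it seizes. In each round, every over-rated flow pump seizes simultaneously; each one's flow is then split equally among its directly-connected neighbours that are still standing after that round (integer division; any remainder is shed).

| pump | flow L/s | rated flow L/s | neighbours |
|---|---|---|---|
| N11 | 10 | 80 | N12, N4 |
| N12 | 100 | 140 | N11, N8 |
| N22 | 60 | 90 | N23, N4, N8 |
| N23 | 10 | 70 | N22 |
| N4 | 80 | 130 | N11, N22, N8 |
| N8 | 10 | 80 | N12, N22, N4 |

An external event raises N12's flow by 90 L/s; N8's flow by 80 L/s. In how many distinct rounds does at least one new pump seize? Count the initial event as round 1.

3

Round 1 — N12 at 190 > 140; N8 at 90 > 80. N12, N8 seize.
  N12 sheds 190 L/s to N11: 190 each.
    N11: 10+190 = 200 > 80
  N8 sheds 90 L/s to N22, N4: 45 each.
    N22: 60+45 = 105 > 90
    N4: 80+45 = 125 ≤ 130
Round 2 — N11, N22 seize.
  N11 sheds 200 L/s to N4: 200 each.
    N4: 125+200 = 325 > 130
  N22 sheds 105 L/s to N23, N4: 52 each (1 lost).
    N23: 10+52 = 62 ≤ 70
    N4: 325+52 = 377 > 130
Round 3 — N4 seizes.
  N4 sheds 377 L/s: no online neighbours, lost.
No further seizures.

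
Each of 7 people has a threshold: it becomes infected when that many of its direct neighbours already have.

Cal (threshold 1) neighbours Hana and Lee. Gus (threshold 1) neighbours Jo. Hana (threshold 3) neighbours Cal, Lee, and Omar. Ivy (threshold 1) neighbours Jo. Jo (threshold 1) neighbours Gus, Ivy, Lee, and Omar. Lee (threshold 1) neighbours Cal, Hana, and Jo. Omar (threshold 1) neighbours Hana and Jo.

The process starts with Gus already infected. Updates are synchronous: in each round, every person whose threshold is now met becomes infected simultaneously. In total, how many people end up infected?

7

Round 1 — Gus becomes infected (initial).
Round 2 — checking thresholds:
  Jo: 1 of 4 neighbours ≥ 1, becomes infected.
Round 3 — checking thresholds:
  Ivy: 1 of 1 neighbours ≥ 1, becomes infected.
  Lee: 1 of 3 neighbours ≥ 1, becomes infected.
  Omar: 1 of 2 neighbours ≥ 1, becomes infected.
Round 4 — checking thresholds:
  Cal: 1 of 2 neighbours ≥ 1, becomes infected.
  Hana: 2 of 3 neighbours < 3, below threshold.
Round 5 — checking thresholds:
  Hana: 3 of 3 neighbours ≥ 3, becomes infected.
Round 6 — no new infections; cascade stops.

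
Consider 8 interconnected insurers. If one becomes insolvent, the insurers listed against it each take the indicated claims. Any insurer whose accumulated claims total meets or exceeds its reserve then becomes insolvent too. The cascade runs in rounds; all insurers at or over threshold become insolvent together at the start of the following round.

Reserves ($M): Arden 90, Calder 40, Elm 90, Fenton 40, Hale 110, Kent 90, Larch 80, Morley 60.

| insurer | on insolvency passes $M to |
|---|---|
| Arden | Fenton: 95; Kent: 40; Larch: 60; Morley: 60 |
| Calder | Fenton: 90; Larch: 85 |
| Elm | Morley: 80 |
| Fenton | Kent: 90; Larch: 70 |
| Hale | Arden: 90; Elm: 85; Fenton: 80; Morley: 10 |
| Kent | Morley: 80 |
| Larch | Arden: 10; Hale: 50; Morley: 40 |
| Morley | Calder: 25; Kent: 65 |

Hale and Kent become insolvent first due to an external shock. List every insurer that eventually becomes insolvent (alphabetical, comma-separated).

Round 1 — Hale, Kent become insolvent (initial).
  Arden: +90 → 90 ≥ 90
  Elm: +85 → 85 < 90
  Fenton: +80 → 80 ≥ 40
  Morley: +10+80 → 90 ≥ 60
Round 2 — Arden, Fenton, Morley become insolvent.
  Calder: +25 → 25 < 40
  Larch: +60+70 → 130 ≥ 80
Round 3 — Larch becomes insolvent.
No further insolvencies.

Arden, Fenton, Hale, Kent, Larch, Morley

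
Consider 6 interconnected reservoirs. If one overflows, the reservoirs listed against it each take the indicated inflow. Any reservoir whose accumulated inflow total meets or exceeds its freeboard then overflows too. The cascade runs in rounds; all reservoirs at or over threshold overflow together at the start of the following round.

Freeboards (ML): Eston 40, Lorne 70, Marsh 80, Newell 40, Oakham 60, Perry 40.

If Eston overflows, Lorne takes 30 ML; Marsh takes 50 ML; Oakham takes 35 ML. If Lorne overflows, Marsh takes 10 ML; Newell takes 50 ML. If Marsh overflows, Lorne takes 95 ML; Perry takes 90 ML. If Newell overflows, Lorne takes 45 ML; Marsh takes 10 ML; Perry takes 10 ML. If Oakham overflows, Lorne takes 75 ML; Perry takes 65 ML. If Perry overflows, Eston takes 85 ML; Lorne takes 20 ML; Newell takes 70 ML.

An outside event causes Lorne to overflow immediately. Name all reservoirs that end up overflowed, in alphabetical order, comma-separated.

Lorne, Newell

Round 1 — Lorne overflows (initial).
  Marsh: +10 → 10 < 80
  Newell: +50 → 50 ≥ 40
Round 2 — Newell overflows.
  Marsh: +10 → 20 < 80
  Perry: +10 → 10 < 40
No further overflows.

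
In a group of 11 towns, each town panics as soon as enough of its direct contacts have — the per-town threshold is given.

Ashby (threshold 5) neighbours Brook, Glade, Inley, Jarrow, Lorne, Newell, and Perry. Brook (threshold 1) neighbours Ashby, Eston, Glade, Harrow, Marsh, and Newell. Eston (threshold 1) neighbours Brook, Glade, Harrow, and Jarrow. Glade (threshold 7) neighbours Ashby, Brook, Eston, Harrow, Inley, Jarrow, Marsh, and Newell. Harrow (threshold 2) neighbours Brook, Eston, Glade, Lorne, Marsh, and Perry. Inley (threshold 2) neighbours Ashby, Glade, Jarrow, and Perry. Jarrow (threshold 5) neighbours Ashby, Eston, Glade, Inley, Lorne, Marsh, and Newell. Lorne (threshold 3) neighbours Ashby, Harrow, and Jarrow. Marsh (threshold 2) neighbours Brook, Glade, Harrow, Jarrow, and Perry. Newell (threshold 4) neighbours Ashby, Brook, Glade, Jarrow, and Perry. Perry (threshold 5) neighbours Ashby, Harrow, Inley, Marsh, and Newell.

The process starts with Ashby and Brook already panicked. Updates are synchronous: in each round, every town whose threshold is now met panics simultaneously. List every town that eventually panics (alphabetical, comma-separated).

Ashby, Brook, Eston, Harrow, Marsh

Round 1 — Ashby, Brook panic (initial).
Round 2 — checking thresholds:
  Eston: 1 of 4 neighbours ≥ 1, panics.
  Glade: 2 of 8 neighbours < 7, below threshold.
  Harrow: 1 of 6 neighbours < 2, below threshold.
  Inley: 1 of 4 neighbours < 2, below threshold.
  Jarrow: 1 of 7 neighbours < 5, below threshold.
  Lorne: 1 of 3 neighbours < 3, below threshold.
  Marsh: 1 of 5 neighbours < 2, below threshold.
  Newell: 2 of 5 neighbours < 4, below threshold.
  Perry: 1 of 5 neighbours < 5, below threshold.
Round 3 — checking thresholds:
  Glade: 3 of 8 neighbours < 7, below threshold.
  Harrow: 2 of 6 neighbours ≥ 2, panics.
  Inley: 1 of 4 neighbours < 2, below threshold.
  Jarrow: 2 of 7 neighbours < 5, below threshold.
  Lorne: 1 of 3 neighbours < 3, below threshold.
  Marsh: 1 of 5 neighbours < 2, below threshold.
  Newell: 2 of 5 neighbours < 4, below threshold.
  Perry: 1 of 5 neighbours < 5, below threshold.
Round 4 — checking thresholds:
  Glade: 4 of 8 neighbours < 7, below threshold.
  Inley: 1 of 4 neighbours < 2, below threshold.
  Jarrow: 2 of 7 neighbours < 5, below threshold.
  Lorne: 2 of 3 neighbours < 3, below threshold.
  Marsh: 2 of 5 neighbours ≥ 2, panics.
  Newell: 2 of 5 neighbours < 4, below threshold.
  Perry: 2 of 5 neighbours < 5, below threshold.
Round 5 — no new panics; cascade stops.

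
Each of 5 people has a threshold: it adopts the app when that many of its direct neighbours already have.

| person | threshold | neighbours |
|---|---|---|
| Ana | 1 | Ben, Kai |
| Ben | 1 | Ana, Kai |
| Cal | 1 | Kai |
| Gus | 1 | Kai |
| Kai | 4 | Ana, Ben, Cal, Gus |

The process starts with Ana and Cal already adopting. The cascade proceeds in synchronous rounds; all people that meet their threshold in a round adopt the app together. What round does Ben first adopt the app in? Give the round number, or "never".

Round 1 — Ana, Cal adopt the app (initial).
Round 2 — checking thresholds:
  Ben: 1 of 2 neighbours ≥ 1, adopts the app.
  Kai: 2 of 4 neighbours < 4, not yet.
Round 3 — no new adoptions; cascade stops.

2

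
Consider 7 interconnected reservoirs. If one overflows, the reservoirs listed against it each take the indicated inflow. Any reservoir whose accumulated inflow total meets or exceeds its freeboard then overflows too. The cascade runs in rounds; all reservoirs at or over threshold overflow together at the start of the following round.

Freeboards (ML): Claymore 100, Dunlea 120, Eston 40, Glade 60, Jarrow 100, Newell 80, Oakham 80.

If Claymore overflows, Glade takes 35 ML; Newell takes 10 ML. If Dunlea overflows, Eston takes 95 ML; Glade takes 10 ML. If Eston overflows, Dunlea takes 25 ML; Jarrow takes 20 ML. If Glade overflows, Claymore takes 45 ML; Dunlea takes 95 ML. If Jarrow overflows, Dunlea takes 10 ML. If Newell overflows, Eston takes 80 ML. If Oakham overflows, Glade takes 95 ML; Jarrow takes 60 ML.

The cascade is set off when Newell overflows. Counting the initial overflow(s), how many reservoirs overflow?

2

Round 1 — Newell overflows (initial).
  Eston: +80 → 80 ≥ 40
Round 2 — Eston overflows.
  Dunlea: +25 → 25 < 120
  Jarrow: +20 → 20 < 100
No further overflows.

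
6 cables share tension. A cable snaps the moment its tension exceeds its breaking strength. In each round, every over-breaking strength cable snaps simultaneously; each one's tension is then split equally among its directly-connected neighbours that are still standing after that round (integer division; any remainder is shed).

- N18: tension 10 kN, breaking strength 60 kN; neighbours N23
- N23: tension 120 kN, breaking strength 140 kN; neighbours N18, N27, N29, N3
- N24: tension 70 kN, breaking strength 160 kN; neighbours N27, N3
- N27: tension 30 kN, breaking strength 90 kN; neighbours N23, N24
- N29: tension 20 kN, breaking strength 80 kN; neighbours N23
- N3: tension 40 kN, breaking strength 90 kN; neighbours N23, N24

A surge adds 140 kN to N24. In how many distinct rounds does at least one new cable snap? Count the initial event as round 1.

Round 1 — N24 at 210 > 160. N24 snaps.
  N24 sheds 210 kN to N27, N3: 105 each.
    N27: 30+105 = 135 > 90
    N3: 40+105 = 145 > 90
Round 2 — N27, N3 snap.
  N27 sheds 135 kN to N23: 135 each.
    N23: 120+135 = 255 > 140
  N3 sheds 145 kN to N23: 145 each.
    N23: 255+145 = 400 > 140
Round 3 — N23 snaps.
  N23 sheds 400 kN to N18, N29: 200 each.
    N18: 10+200 = 210 > 60
    N29: 20+200 = 220 > 80
Round 4 — N18, N29 snap.
  N18 sheds 210 kN: no online neighbours, lost.
  N29 sheds 220 kN: no online neighbours, lost.
No further breaks.

4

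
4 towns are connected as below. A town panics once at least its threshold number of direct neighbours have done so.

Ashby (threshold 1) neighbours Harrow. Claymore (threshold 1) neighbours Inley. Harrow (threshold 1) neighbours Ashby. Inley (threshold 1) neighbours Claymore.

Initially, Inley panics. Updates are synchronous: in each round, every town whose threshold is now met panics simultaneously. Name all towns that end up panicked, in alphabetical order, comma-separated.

Round 1 — Inley panics (initial).
Round 2 — checking thresholds:
  Claymore: 1 of 1 neighbours ≥ 1, panics.
Round 3 — no new panics; cascade stops.

Claymore, Inley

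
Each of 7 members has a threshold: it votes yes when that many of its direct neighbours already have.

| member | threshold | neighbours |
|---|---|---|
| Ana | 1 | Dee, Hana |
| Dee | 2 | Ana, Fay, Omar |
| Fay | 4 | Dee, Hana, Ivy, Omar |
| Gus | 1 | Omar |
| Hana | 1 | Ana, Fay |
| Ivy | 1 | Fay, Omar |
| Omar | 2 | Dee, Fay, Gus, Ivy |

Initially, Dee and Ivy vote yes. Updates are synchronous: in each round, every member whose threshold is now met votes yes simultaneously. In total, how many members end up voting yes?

Round 1 — Dee, Ivy vote yes (initial).
Round 2 — checking thresholds:
  Ana: 1 of 2 neighbours ≥ 1, votes yes.
  Fay: 2 of 4 neighbours < 4, holds.
  Omar: 2 of 4 neighbours ≥ 2, votes yes.
Round 3 — checking thresholds:
  Fay: 3 of 4 neighbours < 4, holds.
  Gus: 1 of 1 neighbours ≥ 1, votes yes.
  Hana: 1 of 2 neighbours ≥ 1, votes yes.
Round 4 — checking thresholds:
  Fay: 4 of 4 neighbours ≥ 4, votes yes.
Round 5 — no new yes votes; cascade stops.

7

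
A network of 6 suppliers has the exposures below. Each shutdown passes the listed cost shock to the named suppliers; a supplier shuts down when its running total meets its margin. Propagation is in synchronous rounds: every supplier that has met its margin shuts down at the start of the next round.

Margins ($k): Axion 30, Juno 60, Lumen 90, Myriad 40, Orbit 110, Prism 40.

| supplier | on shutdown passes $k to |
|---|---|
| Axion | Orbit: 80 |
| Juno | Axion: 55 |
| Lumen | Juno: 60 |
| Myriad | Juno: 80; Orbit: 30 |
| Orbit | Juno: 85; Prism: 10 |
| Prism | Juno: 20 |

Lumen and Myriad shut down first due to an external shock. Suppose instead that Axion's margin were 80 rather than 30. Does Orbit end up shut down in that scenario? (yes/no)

no

With Axion's margin at 80:
Round 1 — Lumen, Myriad shut down (initial).
  Juno: +60+80 → 140 ≥ 60
  Orbit: +30 → 30 < 110
Round 2 — Juno shuts down.
  Axion: +55 → 55 < 80
No further shutdowns.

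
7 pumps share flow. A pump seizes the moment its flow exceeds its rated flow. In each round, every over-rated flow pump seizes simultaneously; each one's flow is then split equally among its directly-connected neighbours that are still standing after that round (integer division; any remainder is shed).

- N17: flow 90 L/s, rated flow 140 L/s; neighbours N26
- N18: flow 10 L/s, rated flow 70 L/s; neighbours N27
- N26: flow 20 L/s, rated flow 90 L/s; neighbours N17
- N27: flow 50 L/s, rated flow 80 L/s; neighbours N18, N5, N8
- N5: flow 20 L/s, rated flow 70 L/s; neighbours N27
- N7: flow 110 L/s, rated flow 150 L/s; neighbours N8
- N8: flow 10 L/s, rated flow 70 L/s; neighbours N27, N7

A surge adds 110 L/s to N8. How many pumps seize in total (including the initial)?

4

Round 1 — N8 at 120 > 70. N8 seizes.
  N8 sheds 120 L/s to N27, N7: 60 each.
    N27: 50+60 = 110 > 80
    N7: 110+60 = 170 > 150
Round 2 — N27, N7 seize.
  N27 sheds 110 L/s to N18, N5: 55 each.
    N18: 10+55 = 65 ≤ 70
    N5: 20+55 = 75 > 70
  N7 sheds 170 L/s: no online neighbours, lost.
Round 3 — N5 seizes.
  N5 sheds 75 L/s: no online neighbours, lost.
No further seizures.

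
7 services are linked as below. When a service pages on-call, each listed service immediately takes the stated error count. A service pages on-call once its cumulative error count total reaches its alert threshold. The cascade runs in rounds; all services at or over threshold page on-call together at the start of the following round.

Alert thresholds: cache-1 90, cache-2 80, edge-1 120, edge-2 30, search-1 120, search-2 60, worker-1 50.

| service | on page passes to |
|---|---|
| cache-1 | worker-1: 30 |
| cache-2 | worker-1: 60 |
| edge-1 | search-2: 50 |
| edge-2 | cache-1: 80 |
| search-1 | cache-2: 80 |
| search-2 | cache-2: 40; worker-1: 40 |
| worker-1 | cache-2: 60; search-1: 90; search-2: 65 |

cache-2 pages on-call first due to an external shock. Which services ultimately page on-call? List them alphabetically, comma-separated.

Round 1 — cache-2 pages on-call (initial).
  worker-1: +60 → 60 ≥ 50
Round 2 — worker-1 pages on-call.
  search-1: +90 → 90 < 120
  search-2: +65 → 65 ≥ 60
Round 3 — search-2 pages on-call.
No further pages.

cache-2, search-2, worker-1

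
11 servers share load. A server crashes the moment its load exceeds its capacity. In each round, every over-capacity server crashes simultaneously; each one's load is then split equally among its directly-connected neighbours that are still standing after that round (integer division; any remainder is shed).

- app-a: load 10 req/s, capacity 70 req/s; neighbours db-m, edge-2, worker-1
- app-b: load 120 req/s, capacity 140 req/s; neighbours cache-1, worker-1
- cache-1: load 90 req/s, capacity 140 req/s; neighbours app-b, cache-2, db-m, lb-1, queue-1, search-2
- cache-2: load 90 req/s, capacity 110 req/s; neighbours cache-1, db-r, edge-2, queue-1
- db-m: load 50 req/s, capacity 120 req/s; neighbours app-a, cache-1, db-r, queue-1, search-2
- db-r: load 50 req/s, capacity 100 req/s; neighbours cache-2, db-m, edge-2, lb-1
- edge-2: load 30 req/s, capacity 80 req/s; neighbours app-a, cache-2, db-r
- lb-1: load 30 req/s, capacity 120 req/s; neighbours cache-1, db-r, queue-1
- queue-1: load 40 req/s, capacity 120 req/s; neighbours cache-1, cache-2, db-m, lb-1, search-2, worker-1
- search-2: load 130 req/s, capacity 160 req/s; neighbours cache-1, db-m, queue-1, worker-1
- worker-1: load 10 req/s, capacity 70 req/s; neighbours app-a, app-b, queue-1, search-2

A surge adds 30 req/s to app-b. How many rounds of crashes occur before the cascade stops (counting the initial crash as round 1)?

Round 1 — app-b at 150 > 140. app-b crashes.
  app-b sheds 150 req/s to cache-1, worker-1: 75 each.
    cache-1: 90+75 = 165 > 140
    worker-1: 10+75 = 85 > 70
Round 2 — cache-1, worker-1 crash.
  cache-1 sheds 165 req/s to cache-2, db-m, lb-1, queue-1, search-2: 33 each.
    cache-2: 90+33 = 123 > 110
    db-m: 50+33 = 83 ≤ 120
    lb-1: 30+33 = 63 ≤ 120
    queue-1: 40+33 = 73 ≤ 120
    search-2: 130+33 = 163 > 160
  worker-1 sheds 85 req/s to app-a, queue-1, search-2: 28 each (1 lost).
    app-a: 10+28 = 38 ≤ 70
    queue-1: 73+28 = 101 ≤ 120
    search-2: 163+28 = 191 > 160
Round 3 — cache-2, search-2 crash.
  cache-2 sheds 123 req/s to db-r, edge-2, queue-1: 41 each.
    db-r: 50+41 = 91 ≤ 100
    edge-2: 30+41 = 71 ≤ 80
    queue-1: 101+41 = 142 > 120
  search-2 sheds 191 req/s to db-m, queue-1: 95 each (1 lost).
    db-m: 83+95 = 178 > 120
    queue-1: 142+95 = 237 > 120
Round 4 — db-m, queue-1 crash.
  db-m sheds 178 req/s to app-a, db-r: 89 each.
    app-a: 38+89 = 127 > 70
    db-r: 91+89 = 180 > 100
  queue-1 sheds 237 req/s to lb-1: 237 each.
    lb-1: 63+237 = 300 > 120
Round 5 — app-a, db-r, lb-1 crash.
  app-a sheds 127 req/s to edge-2: 127 each.
    edge-2: 71+127 = 198 > 80
  db-r sheds 180 req/s to edge-2: 180 each.
    edge-2: 198+180 = 378 > 80
  lb-1 sheds 300 req/s: no online neighbours, lost.
Round 6 — edge-2 crashes.
  edge-2 sheds 378 req/s: no online neighbours, lost.
No further crashes.

6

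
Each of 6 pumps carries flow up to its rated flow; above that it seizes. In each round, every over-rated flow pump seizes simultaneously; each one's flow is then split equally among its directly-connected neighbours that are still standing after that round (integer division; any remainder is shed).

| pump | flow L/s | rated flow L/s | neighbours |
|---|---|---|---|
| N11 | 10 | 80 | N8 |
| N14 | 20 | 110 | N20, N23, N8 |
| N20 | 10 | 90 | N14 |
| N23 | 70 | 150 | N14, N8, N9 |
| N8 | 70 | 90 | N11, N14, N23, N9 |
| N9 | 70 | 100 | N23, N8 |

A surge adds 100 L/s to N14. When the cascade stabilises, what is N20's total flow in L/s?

Round 1 — N14 at 120 > 110. N14 seizes.
  N14 sheds 120 L/s to N20, N23, N8: 40 each.
    N20: 10+40 = 50 ≤ 90
    N23: 70+40 = 110 ≤ 150
    N8: 70+40 = 110 > 90
Round 2 — N8 seizes.
  N8 sheds 110 L/s to N11, N23, N9: 36 each (2 lost).
    N11: 10+36 = 46 ≤ 80
    N23: 110+36 = 146 ≤ 150
    N9: 70+36 = 106 > 100
Round 3 — N9 seizes.
  N9 sheds 106 L/s to N23: 106 each.
    N23: 146+106 = 252 > 150
Round 4 — N23 seizes.
  N23 sheds 252 L/s: no online neighbours, lost.
No further seizures.

50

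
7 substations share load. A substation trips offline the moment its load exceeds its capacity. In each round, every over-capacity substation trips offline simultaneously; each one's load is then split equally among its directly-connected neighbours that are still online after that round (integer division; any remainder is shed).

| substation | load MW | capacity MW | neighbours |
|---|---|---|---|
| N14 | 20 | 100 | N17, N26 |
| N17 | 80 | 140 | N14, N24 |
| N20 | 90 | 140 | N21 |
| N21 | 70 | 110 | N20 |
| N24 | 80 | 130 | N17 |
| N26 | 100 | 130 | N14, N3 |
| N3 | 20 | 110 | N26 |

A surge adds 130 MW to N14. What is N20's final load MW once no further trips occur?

Round 1 — N14 at 150 > 100. N14 trips offline.
  N14 sheds 150 MW to N17, N26: 75 each.
    N17: 80+75 = 155 > 140
    N26: 100+75 = 175 > 130
Round 2 — N17, N26 trip offline.
  N17 sheds 155 MW to N24: 155 each.
    N24: 80+155 = 235 > 130
  N26 sheds 175 MW to N3: 175 each.
    N3: 20+175 = 195 > 110
Round 3 — N24, N3 trip offline.
  N24 sheds 235 MW: no online neighbours, lost.
  N3 sheds 195 MW: no online neighbours, lost.
No further trips.

90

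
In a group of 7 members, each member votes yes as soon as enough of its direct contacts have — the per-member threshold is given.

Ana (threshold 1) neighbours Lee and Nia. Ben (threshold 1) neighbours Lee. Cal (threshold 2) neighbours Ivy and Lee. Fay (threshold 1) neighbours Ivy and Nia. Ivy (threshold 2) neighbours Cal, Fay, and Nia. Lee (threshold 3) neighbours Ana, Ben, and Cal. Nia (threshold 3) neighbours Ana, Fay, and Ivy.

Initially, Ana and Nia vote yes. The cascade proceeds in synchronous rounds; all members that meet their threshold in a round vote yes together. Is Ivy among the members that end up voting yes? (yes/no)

Round 1 — Ana, Nia vote yes (initial).
Round 2 — checking thresholds:
  Fay: 1 of 2 neighbours ≥ 1, votes yes.
  Ivy: 1 of 3 neighbours < 2, below threshold.
  Lee: 1 of 3 neighbours < 3, below threshold.
Round 3 — checking thresholds:
  Ivy: 2 of 3 neighbours ≥ 2, votes yes.
  Lee: 1 of 3 neighbours < 3, below threshold.
Round 4 — no new yes votes; cascade stops.

yes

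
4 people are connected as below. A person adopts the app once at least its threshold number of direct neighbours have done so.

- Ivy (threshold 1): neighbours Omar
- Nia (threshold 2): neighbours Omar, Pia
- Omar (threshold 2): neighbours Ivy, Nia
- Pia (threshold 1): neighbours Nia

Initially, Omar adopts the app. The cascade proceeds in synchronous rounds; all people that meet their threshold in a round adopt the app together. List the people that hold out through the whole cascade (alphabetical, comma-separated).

Round 1 — Omar adopts the app (initial).
Round 2 — checking thresholds:
  Ivy: 1 of 1 neighbours ≥ 1, adopts the app.
  Nia: 1 of 2 neighbours < 2, not yet.
Round 3 — no new adoptions; cascade stops.

Nia, Pia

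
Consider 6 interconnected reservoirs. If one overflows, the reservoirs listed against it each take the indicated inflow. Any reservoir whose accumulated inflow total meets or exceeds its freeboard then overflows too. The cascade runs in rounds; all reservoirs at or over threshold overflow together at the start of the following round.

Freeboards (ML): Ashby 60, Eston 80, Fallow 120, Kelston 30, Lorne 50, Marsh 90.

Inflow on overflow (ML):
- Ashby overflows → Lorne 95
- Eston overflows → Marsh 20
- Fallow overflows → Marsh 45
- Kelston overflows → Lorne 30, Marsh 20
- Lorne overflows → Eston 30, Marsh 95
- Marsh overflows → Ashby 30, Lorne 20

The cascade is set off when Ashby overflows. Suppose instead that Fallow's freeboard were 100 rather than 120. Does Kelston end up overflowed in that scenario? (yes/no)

With Fallow's freeboard at 100:
Round 1 — Ashby overflows (initial).
  Lorne: +95 → 95 ≥ 50
Round 2 — Lorne overflows.
  Eston: +30 → 30 < 80
  Marsh: +95 → 95 ≥ 90
Round 3 — Marsh overflows.
No further overflows.

no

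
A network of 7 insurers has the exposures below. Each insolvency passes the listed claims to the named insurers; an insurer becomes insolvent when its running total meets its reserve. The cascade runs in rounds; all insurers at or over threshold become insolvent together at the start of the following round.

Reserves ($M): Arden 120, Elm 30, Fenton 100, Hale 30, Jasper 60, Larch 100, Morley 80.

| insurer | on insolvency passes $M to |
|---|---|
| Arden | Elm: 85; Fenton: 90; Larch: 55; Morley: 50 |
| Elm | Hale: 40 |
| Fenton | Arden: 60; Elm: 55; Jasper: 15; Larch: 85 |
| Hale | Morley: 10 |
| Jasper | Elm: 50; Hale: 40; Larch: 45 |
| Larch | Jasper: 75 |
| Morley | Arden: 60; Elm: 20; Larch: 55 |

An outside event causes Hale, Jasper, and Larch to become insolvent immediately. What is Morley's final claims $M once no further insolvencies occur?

Round 1 — Hale, Jasper, Larch become insolvent (initial).
  Elm: +50 → 50 ≥ 30
  Morley: +10 → 10 < 80
Round 2 — Elm becomes insolvent.
No further insolvencies.

10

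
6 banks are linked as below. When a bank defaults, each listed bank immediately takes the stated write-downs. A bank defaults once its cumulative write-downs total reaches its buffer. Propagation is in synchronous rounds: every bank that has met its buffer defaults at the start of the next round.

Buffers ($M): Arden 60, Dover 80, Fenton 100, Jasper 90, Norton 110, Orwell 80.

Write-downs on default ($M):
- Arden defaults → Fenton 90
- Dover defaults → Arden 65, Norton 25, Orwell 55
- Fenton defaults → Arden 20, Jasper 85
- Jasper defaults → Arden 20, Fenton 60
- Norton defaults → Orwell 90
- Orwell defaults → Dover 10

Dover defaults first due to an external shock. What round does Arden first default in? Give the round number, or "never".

2

Round 1 — Dover defaults (initial).
  Arden: +65 → 65 ≥ 60
  Norton: +25 → 25 < 110
  Orwell: +55 → 55 < 80
Round 2 — Arden defaults.
  Fenton: +90 → 90 < 100
No further defaults.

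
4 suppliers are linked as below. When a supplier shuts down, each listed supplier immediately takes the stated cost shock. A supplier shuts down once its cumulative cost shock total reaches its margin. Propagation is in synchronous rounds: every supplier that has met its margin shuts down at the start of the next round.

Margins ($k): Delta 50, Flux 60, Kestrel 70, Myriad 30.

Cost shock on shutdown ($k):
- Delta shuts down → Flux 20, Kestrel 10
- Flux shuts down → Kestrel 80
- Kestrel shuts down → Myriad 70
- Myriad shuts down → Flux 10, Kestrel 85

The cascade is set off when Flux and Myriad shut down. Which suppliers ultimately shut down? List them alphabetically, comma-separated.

Round 1 — Flux, Myriad shut down (initial).
  Kestrel: +80+85 → 165 ≥ 70
Round 2 — Kestrel shuts down.
No further shutdowns.

Flux, Kestrel, Myriad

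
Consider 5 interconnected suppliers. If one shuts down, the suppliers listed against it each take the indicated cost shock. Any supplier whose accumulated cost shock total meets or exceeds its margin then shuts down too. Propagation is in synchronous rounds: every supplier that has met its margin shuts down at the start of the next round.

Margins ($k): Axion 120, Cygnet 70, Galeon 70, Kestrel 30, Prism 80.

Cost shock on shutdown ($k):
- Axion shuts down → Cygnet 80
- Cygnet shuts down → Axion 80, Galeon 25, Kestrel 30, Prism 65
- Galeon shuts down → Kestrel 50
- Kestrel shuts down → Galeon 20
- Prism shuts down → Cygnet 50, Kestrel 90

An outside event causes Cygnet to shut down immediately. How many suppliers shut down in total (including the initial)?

Round 1 — Cygnet shuts down (initial).
  Axion: +80 → 80 < 120
  Galeon: +25 → 25 < 70
  Kestrel: +30 → 30 ≥ 30
  Prism: +65 → 65 < 80
Round 2 — Kestrel shuts down.
  Galeon: +20 → 45 < 70
No further shutdowns.

2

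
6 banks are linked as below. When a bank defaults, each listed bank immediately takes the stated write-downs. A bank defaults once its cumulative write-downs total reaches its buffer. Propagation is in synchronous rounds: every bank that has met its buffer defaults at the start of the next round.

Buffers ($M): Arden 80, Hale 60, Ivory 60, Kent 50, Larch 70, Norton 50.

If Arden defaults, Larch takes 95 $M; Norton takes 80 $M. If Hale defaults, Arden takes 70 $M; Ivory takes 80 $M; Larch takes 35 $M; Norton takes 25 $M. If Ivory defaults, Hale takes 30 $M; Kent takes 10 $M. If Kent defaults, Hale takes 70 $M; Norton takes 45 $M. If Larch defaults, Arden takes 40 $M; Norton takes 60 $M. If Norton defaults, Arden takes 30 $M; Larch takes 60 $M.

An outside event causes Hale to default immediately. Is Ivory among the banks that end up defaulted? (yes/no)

yes

Round 1 — Hale defaults (initial).
  Arden: +70 → 70 < 80
  Ivory: +80 → 80 ≥ 60
  Larch: +35 → 35 < 70
  Norton: +25 → 25 < 50
Round 2 — Ivory defaults.
  Kent: +10 → 10 < 50
No further defaults.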